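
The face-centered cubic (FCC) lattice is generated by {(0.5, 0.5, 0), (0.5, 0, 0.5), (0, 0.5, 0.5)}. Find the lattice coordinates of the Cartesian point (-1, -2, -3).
-2b₂ - 4b₃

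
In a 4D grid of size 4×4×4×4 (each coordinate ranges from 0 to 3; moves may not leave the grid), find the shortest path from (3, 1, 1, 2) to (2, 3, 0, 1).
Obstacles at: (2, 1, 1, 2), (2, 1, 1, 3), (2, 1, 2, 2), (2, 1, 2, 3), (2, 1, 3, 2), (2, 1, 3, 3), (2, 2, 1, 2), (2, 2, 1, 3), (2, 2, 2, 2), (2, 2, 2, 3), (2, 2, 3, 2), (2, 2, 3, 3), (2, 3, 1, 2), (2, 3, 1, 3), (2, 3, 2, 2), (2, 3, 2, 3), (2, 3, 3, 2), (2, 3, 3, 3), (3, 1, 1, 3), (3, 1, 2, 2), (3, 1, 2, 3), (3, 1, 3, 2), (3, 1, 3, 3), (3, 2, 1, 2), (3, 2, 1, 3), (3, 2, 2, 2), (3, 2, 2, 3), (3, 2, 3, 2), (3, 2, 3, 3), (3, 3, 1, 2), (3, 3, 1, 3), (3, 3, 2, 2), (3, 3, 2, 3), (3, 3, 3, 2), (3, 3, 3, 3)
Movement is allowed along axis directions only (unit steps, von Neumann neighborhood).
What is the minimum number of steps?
5
(one shortest path: (3, 1, 1, 2) → (3, 1, 0, 2) → (2, 1, 0, 2) → (2, 2, 0, 2) → (2, 3, 0, 2) → (2, 3, 0, 1))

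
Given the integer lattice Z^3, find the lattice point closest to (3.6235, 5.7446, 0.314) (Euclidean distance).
(4, 6, 0)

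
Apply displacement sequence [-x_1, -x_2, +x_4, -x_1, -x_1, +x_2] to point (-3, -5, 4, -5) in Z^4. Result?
(-6, -5, 4, -4)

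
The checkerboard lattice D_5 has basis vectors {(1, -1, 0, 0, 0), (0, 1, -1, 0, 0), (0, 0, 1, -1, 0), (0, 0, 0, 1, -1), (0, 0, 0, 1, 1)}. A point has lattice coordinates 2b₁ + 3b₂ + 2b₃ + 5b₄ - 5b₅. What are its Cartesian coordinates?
(2, 1, -1, -2, -10)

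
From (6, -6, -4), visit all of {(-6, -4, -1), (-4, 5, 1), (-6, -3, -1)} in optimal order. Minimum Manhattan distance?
30
(one optimal route: (6, -6, -4) → (-6, -4, -1) → (-6, -3, -1) → (-4, 5, 1))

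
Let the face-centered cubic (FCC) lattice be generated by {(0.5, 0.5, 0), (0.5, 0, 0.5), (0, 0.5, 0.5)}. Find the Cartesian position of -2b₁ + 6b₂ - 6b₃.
(2, -4, 0)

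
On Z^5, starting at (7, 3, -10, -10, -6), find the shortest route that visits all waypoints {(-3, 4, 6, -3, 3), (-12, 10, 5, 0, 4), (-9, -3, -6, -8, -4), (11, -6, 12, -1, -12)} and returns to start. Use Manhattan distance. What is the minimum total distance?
190
(one optimal route: (7, 3, -10, -10, -6) → (-9, -3, -6, -8, -4) → (-12, 10, 5, 0, 4) → (-3, 4, 6, -3, 3) → (11, -6, 12, -1, -12) → (7, 3, -10, -10, -6))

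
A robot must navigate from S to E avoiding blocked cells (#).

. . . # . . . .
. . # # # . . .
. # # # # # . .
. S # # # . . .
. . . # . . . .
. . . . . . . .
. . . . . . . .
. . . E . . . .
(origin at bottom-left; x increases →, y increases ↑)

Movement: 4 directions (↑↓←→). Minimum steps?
6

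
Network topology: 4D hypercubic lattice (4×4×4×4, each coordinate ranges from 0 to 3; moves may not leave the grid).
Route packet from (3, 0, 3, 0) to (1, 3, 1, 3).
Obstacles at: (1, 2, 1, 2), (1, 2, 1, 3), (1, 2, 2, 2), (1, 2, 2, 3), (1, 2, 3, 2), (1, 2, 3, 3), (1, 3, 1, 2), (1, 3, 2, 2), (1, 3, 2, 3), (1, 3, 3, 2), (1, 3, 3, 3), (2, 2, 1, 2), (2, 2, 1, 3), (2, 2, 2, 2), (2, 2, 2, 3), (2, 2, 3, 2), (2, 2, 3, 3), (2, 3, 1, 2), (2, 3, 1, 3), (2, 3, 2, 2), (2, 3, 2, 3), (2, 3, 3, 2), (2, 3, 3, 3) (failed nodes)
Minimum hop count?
12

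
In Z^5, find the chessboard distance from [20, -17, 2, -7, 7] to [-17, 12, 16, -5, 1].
37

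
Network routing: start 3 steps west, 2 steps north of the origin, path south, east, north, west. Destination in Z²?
(-3, 2)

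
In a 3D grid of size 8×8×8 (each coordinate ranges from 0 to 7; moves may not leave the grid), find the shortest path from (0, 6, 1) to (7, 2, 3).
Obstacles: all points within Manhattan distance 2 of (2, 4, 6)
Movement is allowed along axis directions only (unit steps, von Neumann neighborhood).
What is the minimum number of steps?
13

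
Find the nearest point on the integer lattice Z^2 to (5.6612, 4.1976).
(6, 4)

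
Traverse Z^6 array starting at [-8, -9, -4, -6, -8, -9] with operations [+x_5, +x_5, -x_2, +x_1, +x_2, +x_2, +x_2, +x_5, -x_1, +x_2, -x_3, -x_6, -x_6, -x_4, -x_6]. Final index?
(-8, -6, -5, -7, -5, -12)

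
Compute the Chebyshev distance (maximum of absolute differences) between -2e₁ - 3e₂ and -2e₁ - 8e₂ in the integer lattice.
5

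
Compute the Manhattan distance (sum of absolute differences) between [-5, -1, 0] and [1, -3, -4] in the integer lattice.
12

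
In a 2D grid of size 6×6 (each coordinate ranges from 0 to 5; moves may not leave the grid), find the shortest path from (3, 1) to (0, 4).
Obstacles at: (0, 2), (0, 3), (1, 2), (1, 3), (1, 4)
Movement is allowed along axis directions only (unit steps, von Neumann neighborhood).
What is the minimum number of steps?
8
(one shortest path: (3, 1) → (2, 1) → (2, 2) → (2, 3) → (2, 4) → (2, 5) → (1, 5) → (0, 5) → (0, 4))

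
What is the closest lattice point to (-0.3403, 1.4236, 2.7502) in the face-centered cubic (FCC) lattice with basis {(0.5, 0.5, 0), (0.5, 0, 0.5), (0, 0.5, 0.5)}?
(-0.5, 1.5, 3)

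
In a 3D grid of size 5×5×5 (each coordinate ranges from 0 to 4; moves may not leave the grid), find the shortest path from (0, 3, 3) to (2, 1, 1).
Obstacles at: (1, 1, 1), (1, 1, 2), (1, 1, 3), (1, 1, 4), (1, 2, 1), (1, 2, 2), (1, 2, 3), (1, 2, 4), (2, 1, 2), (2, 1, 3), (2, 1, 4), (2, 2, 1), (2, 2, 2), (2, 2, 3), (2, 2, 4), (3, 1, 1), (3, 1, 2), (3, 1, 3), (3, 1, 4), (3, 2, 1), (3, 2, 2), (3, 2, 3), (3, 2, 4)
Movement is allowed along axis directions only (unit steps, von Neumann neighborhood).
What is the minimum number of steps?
8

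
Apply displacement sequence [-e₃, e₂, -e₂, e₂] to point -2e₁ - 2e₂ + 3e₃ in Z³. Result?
(-2, -1, 2)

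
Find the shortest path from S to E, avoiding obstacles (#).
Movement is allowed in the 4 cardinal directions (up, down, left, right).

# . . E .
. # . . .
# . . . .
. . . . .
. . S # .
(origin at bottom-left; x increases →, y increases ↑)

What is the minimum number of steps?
5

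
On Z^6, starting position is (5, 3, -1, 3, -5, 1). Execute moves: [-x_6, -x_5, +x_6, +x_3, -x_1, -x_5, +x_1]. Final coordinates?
(5, 3, 0, 3, -7, 1)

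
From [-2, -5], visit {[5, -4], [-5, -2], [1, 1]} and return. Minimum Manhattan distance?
32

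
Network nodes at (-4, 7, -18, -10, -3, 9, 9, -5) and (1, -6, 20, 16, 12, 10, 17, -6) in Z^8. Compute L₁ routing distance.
107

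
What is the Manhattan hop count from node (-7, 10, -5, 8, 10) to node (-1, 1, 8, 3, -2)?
45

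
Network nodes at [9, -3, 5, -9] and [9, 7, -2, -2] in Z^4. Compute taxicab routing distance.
24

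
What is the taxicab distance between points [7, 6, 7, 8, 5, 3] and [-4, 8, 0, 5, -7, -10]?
48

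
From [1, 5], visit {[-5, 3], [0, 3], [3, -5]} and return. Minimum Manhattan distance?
36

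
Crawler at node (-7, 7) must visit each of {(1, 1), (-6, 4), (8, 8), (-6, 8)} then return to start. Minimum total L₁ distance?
44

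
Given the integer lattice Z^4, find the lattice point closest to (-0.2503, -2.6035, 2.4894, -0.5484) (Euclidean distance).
(0, -3, 2, -1)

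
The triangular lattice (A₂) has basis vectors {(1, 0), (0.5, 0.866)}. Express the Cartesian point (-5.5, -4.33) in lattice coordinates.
-3b₁ - 5b₂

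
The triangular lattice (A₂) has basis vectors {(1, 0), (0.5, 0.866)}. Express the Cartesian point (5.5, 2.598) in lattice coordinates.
4b₁ + 3b₂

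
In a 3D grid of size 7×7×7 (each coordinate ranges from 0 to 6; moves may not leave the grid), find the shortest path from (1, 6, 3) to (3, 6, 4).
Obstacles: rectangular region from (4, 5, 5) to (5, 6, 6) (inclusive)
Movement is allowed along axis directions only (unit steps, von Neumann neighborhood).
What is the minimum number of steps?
3
(one shortest path: (1, 6, 3) → (2, 6, 3) → (3, 6, 3) → (3, 6, 4))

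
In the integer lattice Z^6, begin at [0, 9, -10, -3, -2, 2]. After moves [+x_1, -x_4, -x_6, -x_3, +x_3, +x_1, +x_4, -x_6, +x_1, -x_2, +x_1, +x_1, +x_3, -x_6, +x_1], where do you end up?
(6, 8, -9, -3, -2, -1)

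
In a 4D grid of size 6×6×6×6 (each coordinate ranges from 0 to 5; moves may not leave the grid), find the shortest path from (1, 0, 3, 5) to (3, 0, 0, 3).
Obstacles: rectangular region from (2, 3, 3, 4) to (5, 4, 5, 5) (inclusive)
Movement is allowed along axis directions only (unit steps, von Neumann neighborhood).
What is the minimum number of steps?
7
(one shortest path: (1, 0, 3, 5) → (2, 0, 3, 5) → (3, 0, 3, 5) → (3, 0, 2, 5) → (3, 0, 1, 5) → (3, 0, 0, 5) → (3, 0, 0, 4) → (3, 0, 0, 3))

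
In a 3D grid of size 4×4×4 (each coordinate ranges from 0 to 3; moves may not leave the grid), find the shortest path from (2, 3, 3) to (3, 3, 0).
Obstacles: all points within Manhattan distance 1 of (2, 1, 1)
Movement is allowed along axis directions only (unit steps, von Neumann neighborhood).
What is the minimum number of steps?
4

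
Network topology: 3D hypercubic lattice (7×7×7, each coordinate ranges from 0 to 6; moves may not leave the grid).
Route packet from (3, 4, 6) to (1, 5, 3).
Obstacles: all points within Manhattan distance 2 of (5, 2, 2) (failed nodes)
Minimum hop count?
6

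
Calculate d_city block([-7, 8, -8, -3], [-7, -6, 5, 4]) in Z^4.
34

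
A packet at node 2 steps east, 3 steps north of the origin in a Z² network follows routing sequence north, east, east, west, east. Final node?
(4, 4)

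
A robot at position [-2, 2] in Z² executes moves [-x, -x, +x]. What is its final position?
(-3, 2)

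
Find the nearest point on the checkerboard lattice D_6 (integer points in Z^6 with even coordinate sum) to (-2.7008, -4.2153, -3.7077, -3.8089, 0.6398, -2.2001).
(-3, -4, -4, -4, 1, -2)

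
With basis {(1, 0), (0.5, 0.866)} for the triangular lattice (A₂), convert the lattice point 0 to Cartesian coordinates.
(0, 0)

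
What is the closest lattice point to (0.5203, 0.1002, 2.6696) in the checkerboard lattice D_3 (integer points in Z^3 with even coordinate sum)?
(1, 0, 3)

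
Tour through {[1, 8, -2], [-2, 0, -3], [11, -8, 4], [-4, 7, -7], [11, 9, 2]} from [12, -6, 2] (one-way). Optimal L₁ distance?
63
(one optimal route: (12, -6, 2) → (11, -8, 4) → (11, 9, 2) → (1, 8, -2) → (-4, 7, -7) → (-2, 0, -3))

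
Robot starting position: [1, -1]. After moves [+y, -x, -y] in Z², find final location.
(0, -1)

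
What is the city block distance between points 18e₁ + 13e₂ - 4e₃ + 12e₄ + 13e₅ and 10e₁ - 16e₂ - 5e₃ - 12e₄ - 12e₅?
87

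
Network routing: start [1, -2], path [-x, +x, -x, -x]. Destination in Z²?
(-1, -2)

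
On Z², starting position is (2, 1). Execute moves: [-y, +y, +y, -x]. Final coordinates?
(1, 2)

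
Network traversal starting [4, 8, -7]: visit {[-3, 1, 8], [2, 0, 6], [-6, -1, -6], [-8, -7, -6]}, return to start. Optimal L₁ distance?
86
(one optimal route: (4, 8, -7) → (2, 0, 6) → (-3, 1, 8) → (-6, -1, -6) → (-8, -7, -6) → (4, 8, -7))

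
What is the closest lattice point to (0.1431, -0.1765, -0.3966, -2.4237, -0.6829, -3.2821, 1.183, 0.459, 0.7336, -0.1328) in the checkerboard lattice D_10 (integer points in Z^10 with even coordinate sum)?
(0, 0, 0, -2, -1, -3, 1, 0, 1, 0)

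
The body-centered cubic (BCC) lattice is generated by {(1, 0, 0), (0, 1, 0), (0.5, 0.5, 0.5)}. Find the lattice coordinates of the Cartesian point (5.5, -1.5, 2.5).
3b₁ - 4b₂ + 5b₃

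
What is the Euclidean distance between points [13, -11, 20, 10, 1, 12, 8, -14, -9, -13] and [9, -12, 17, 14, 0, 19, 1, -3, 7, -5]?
24.1247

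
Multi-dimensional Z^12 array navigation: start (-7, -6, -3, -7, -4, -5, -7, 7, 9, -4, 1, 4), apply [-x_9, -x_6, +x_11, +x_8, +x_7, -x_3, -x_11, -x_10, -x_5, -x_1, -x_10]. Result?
(-8, -6, -4, -7, -5, -6, -6, 8, 8, -6, 1, 4)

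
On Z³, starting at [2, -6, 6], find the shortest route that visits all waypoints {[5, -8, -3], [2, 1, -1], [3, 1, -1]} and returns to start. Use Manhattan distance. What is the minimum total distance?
42
(one optimal route: (2, -6, 6) → (5, -8, -3) → (3, 1, -1) → (2, 1, -1) → (2, -6, 6))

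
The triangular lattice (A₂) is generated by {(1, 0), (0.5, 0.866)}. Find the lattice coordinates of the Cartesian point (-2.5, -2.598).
-b₁ - 3b₂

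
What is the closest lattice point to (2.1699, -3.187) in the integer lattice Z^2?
(2, -3)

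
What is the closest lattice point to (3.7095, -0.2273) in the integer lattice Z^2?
(4, 0)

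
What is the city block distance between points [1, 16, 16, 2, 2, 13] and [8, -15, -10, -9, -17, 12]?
95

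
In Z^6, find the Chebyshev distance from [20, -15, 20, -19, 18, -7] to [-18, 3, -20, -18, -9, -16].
40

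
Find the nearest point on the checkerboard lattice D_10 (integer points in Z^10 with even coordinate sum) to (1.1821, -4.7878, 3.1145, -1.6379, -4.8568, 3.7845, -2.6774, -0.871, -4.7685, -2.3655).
(1, -5, 3, -2, -5, 4, -3, -1, -5, -3)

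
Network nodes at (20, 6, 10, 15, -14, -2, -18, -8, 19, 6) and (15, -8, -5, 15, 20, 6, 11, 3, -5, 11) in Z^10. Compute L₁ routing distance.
145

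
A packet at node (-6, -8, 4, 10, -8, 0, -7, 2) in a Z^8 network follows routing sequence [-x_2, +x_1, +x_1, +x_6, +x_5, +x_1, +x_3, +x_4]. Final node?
(-3, -9, 5, 11, -7, 1, -7, 2)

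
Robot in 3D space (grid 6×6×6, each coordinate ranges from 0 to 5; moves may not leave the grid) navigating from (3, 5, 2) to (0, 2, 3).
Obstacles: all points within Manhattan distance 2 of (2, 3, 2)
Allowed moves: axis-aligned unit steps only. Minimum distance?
7
(one shortest path: (3, 5, 2) → (3, 5, 3) → (2, 5, 3) → (1, 5, 3) → (0, 5, 3) → (0, 4, 3) → (0, 3, 3) → (0, 2, 3))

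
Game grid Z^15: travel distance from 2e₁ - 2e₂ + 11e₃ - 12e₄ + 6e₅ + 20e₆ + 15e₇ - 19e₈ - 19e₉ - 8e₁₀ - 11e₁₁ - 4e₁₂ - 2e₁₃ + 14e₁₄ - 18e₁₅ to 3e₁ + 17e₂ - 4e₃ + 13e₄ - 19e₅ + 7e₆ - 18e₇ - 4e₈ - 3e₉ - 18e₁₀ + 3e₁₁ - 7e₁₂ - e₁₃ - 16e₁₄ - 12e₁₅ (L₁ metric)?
226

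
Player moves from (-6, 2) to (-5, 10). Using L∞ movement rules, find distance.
8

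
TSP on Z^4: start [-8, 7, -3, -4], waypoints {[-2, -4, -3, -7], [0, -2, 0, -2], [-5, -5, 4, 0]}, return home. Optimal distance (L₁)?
72
(one optimal route: (-8, 7, -3, -4) → (-2, -4, -3, -7) → (0, -2, 0, -2) → (-5, -5, 4, 0) → (-8, 7, -3, -4))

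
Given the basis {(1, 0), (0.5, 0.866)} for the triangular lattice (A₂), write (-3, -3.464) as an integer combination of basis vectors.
-b₁ - 4b₂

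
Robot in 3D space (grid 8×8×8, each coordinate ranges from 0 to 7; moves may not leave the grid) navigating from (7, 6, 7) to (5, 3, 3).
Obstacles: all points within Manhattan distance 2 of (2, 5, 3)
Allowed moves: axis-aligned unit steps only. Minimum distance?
9
(one shortest path: (7, 6, 7) → (6, 6, 7) → (5, 6, 7) → (5, 5, 7) → (5, 4, 7) → (5, 3, 7) → (5, 3, 6) → (5, 3, 5) → (5, 3, 4) → (5, 3, 3))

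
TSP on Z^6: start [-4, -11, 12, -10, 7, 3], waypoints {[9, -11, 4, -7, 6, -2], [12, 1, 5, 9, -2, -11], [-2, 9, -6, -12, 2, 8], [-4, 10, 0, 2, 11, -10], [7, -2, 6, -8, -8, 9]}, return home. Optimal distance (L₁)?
274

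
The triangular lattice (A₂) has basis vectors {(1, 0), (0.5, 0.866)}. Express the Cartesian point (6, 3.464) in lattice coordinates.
4b₁ + 4b₂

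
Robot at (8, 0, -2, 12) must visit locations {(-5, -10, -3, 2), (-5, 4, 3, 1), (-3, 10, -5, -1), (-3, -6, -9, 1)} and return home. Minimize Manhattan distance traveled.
120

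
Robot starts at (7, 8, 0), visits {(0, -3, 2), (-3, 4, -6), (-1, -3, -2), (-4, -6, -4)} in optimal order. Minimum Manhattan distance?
46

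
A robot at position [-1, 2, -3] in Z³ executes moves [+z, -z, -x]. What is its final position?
(-2, 2, -3)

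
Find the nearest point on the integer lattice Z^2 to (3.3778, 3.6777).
(3, 4)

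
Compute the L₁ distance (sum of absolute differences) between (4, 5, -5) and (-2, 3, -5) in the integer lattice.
8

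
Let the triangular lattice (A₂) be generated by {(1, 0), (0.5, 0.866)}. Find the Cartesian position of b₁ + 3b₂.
(2.5, 2.598)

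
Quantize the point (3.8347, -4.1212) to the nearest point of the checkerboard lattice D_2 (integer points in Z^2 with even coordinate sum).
(4, -4)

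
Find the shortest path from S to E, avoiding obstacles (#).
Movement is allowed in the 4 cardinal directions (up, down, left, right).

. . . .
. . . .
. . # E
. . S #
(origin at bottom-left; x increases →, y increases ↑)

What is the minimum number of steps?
6
(one shortest path: (2, 0) → (1, 0) → (1, 1) → (1, 2) → (2, 2) → (3, 2) → (3, 1))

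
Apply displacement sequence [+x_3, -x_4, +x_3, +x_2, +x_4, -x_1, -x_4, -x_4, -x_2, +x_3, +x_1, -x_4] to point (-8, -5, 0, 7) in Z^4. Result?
(-8, -5, 3, 4)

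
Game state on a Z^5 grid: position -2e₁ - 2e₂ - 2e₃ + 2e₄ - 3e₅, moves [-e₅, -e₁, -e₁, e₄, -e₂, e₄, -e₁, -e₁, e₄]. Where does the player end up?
(-6, -3, -2, 5, -4)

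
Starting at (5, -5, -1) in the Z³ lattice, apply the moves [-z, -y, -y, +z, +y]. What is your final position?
(5, -6, -1)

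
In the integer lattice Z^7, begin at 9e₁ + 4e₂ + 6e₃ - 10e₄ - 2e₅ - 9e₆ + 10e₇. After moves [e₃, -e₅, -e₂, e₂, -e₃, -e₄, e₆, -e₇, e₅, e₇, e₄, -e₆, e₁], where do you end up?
(10, 4, 6, -10, -2, -9, 10)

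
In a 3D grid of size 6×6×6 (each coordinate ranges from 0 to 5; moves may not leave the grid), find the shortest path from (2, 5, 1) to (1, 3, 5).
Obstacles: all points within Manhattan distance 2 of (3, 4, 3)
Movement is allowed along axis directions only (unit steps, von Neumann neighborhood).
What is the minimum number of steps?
7
(one shortest path: (2, 5, 1) → (1, 5, 1) → (1, 4, 1) → (1, 3, 1) → (1, 3, 2) → (1, 3, 3) → (1, 3, 4) → (1, 3, 5))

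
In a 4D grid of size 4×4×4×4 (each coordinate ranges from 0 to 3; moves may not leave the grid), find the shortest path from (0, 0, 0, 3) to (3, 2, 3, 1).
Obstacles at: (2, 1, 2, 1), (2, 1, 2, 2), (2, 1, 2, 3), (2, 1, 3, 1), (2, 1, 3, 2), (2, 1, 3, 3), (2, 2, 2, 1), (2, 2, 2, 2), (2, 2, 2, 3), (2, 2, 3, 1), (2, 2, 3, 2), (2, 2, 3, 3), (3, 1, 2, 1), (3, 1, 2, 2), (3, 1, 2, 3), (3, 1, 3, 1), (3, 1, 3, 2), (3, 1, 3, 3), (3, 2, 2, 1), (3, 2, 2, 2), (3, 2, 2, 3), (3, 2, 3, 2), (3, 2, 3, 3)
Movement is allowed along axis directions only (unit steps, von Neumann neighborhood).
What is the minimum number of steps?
12
(one shortest path: (0, 0, 0, 3) → (1, 0, 0, 3) → (2, 0, 0, 3) → (3, 0, 0, 3) → (3, 1, 0, 3) → (3, 2, 0, 3) → (3, 3, 0, 3) → (3, 3, 1, 3) → (3, 3, 2, 3) → (3, 3, 3, 3) → (3, 3, 3, 2) → (3, 3, 3, 1) → (3, 2, 3, 1))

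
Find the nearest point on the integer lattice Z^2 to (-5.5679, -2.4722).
(-6, -2)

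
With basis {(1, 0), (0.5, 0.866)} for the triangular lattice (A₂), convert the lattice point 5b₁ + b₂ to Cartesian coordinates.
(5.5, 0.866)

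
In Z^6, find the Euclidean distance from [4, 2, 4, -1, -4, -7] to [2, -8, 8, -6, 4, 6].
19.4422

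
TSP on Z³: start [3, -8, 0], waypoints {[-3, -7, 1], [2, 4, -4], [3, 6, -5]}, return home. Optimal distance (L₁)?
52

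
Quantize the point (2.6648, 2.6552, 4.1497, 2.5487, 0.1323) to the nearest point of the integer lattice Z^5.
(3, 3, 4, 3, 0)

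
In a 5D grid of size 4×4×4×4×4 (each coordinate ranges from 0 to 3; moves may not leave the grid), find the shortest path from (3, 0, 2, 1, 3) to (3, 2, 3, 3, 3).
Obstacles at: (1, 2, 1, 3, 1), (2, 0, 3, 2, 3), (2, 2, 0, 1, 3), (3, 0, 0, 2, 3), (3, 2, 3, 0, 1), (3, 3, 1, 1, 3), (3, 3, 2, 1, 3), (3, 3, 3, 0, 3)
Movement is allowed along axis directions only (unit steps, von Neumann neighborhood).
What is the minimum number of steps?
5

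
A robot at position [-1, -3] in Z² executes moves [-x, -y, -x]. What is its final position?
(-3, -4)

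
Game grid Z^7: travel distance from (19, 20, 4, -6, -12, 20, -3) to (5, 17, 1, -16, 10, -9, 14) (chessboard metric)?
29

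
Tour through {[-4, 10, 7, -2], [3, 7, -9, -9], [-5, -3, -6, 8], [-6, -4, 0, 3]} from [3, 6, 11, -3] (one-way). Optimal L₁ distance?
95
(one optimal route: (3, 6, 11, -3) → (-4, 10, 7, -2) → (-6, -4, 0, 3) → (-5, -3, -6, 8) → (3, 7, -9, -9))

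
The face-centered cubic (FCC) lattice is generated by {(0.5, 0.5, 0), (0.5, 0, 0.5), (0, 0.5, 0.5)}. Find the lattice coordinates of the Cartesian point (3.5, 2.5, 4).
2b₁ + 5b₂ + 3b₃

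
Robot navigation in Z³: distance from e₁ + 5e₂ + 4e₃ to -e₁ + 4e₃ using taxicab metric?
7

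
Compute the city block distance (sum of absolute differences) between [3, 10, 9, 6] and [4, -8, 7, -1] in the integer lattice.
28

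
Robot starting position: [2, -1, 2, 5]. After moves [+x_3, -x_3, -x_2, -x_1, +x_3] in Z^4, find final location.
(1, -2, 3, 5)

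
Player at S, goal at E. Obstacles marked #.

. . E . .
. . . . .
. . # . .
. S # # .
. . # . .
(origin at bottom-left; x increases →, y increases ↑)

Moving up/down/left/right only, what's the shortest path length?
4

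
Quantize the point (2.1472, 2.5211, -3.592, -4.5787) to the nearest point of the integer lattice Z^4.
(2, 3, -4, -5)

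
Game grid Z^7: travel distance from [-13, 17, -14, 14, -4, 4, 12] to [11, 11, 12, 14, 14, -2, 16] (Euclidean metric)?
40.7922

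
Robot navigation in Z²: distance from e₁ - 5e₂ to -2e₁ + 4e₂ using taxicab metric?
12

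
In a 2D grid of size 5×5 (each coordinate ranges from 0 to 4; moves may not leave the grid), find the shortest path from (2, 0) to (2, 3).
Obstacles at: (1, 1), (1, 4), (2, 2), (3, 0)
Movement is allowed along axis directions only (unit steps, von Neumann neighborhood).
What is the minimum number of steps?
5
(one shortest path: (2, 0) → (2, 1) → (3, 1) → (3, 2) → (3, 3) → (2, 3))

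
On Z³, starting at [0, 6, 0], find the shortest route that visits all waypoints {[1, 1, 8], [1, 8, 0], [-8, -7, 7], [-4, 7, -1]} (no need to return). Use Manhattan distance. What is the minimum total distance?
46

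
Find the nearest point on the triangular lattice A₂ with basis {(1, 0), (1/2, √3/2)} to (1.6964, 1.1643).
(1.5, 0.866)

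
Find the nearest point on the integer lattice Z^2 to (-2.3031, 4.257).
(-2, 4)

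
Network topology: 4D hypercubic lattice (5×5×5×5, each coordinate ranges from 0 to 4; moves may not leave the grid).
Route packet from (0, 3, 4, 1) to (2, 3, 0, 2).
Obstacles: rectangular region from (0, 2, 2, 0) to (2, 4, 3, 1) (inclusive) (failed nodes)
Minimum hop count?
7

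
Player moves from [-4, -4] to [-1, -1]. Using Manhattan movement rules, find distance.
6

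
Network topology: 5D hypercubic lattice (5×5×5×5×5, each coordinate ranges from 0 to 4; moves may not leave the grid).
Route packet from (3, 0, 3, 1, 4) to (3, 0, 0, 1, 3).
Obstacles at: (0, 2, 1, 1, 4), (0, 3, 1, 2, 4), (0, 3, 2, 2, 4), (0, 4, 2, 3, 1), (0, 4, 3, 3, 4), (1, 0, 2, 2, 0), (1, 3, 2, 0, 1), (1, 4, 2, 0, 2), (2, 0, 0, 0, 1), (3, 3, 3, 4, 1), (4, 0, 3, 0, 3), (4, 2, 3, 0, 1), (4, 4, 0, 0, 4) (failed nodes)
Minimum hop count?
4
(one shortest path: (3, 0, 3, 1, 4) → (3, 0, 2, 1, 4) → (3, 0, 1, 1, 4) → (3, 0, 0, 1, 4) → (3, 0, 0, 1, 3))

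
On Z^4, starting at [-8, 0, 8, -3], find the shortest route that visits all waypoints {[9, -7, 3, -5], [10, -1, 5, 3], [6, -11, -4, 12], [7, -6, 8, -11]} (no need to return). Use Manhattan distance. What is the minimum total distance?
92
(one optimal route: (-8, 0, 8, -3) → (7, -6, 8, -11) → (9, -7, 3, -5) → (10, -1, 5, 3) → (6, -11, -4, 12))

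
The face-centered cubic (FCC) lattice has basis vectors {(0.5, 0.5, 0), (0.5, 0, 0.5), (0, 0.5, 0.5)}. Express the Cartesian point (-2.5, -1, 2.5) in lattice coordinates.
-6b₁ + b₂ + 4b₃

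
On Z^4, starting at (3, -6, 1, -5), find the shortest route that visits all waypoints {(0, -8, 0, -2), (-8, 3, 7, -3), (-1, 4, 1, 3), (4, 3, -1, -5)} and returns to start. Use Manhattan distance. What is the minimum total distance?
82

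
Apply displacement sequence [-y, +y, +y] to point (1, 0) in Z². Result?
(1, 1)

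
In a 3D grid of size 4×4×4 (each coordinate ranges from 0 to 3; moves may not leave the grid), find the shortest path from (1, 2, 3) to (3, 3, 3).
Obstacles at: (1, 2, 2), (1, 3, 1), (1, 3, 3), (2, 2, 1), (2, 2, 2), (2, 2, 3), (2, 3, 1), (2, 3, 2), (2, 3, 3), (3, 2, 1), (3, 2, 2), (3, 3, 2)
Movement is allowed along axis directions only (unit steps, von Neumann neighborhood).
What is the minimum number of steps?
5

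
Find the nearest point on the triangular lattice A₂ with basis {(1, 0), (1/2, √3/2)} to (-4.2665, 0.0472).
(-4, 0)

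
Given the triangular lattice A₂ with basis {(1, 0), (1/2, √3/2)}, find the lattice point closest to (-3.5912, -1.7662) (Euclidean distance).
(-4, -1.732)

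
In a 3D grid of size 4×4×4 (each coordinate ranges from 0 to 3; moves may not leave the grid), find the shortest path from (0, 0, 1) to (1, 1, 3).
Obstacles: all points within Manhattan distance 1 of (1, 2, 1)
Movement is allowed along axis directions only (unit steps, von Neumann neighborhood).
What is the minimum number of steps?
4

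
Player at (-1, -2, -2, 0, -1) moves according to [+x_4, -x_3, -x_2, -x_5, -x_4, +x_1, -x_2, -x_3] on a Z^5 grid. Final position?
(0, -4, -4, 0, -2)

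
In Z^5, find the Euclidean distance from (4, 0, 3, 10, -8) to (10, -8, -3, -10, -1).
24.1868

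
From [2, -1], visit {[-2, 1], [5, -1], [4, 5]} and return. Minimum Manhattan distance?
26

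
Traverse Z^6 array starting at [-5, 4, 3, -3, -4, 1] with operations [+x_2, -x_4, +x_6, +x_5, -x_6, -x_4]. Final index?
(-5, 5, 3, -5, -3, 1)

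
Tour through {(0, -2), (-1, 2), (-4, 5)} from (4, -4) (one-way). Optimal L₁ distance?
17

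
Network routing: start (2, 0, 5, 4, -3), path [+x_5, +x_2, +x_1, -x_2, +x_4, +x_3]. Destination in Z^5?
(3, 0, 6, 5, -2)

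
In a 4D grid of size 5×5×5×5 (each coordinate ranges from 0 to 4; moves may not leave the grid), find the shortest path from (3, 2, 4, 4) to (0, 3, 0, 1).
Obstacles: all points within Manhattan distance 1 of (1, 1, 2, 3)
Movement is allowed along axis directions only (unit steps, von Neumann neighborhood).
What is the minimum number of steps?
11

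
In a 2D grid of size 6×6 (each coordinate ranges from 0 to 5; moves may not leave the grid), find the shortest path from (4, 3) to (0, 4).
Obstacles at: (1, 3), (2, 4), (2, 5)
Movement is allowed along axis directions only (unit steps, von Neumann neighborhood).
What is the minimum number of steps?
7
(one shortest path: (4, 3) → (3, 3) → (2, 3) → (2, 2) → (1, 2) → (0, 2) → (0, 3) → (0, 4))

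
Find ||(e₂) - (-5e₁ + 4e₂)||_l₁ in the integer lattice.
8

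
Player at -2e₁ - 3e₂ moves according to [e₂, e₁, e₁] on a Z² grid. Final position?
(0, -2)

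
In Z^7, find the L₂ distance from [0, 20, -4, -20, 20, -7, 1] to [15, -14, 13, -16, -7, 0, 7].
50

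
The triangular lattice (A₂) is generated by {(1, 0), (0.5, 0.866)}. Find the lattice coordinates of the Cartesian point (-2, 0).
-2b₁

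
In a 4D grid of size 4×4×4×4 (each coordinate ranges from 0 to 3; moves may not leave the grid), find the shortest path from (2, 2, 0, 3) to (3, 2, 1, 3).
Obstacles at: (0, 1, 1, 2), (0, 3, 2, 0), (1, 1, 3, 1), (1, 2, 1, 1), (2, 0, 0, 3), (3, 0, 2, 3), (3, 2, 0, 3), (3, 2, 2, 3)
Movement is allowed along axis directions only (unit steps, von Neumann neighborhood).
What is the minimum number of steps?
2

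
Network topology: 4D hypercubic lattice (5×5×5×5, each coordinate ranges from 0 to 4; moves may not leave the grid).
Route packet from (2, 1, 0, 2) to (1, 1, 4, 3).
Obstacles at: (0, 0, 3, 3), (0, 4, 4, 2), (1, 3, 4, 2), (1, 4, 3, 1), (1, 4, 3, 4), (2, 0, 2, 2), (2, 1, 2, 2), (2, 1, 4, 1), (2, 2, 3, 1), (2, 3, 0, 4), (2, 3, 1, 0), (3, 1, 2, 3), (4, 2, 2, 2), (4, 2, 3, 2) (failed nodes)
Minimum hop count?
6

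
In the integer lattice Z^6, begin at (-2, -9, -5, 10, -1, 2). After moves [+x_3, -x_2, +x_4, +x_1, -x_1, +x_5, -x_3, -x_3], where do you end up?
(-2, -10, -6, 11, 0, 2)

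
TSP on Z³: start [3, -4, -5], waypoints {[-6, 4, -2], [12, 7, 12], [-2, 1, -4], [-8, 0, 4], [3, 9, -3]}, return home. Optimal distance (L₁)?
108
(one optimal route: (3, -4, -5) → (-2, 1, -4) → (-6, 4, -2) → (-8, 0, 4) → (12, 7, 12) → (3, 9, -3) → (3, -4, -5))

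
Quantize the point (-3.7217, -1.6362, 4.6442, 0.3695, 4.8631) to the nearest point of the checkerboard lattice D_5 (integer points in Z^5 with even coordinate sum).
(-4, -2, 5, 0, 5)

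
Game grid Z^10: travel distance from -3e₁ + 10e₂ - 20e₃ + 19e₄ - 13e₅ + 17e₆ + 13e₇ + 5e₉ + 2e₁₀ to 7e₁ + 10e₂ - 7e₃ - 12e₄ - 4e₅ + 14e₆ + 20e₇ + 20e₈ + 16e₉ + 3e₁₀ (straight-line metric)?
43.4856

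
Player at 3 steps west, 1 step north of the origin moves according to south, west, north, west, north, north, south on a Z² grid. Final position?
(-5, 2)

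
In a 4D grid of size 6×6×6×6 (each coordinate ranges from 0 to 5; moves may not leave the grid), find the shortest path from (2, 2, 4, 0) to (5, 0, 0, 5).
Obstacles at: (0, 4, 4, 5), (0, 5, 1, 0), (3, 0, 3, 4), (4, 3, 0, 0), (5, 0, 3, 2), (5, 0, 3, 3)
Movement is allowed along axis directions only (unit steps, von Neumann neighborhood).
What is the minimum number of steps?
14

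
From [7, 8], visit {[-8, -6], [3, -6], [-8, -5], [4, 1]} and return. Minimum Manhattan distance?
58
(one optimal route: (7, 8) → (3, -6) → (-8, -6) → (-8, -5) → (4, 1) → (7, 8))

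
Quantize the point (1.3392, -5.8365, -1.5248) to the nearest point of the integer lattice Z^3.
(1, -6, -2)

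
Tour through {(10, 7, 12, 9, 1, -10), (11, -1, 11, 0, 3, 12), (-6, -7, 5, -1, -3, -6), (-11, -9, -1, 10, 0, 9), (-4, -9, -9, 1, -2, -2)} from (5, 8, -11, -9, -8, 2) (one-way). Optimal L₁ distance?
216
(one optimal route: (5, 8, -11, -9, -8, 2) → (-4, -9, -9, 1, -2, -2) → (-6, -7, 5, -1, -3, -6) → (-11, -9, -1, 10, 0, 9) → (11, -1, 11, 0, 3, 12) → (10, 7, 12, 9, 1, -10))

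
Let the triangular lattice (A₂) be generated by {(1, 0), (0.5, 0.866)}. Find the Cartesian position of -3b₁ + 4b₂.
(-1, 3.464)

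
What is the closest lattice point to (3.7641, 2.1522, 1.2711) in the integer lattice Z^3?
(4, 2, 1)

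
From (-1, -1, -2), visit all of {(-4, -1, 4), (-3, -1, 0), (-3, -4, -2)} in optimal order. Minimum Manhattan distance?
15
(one optimal route: (-1, -1, -2) → (-3, -4, -2) → (-3, -1, 0) → (-4, -1, 4))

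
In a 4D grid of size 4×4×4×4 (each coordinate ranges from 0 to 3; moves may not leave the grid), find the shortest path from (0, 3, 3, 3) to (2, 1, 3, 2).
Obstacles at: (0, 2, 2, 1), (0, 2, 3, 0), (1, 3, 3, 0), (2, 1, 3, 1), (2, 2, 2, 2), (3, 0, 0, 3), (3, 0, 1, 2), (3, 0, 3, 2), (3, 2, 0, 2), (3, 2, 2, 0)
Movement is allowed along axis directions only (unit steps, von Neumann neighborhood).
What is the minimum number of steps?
5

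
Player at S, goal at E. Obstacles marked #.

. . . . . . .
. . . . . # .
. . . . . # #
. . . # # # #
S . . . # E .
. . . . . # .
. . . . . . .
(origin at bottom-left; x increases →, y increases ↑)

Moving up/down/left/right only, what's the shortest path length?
11
(one shortest path: (0, 2) → (1, 2) → (2, 2) → (3, 2) → (3, 1) → (4, 1) → (4, 0) → (5, 0) → (6, 0) → (6, 1) → (6, 2) → (5, 2))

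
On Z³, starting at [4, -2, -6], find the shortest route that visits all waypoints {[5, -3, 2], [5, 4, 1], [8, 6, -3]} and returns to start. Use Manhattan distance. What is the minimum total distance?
42
(one optimal route: (4, -2, -6) → (5, -3, 2) → (5, 4, 1) → (8, 6, -3) → (4, -2, -6))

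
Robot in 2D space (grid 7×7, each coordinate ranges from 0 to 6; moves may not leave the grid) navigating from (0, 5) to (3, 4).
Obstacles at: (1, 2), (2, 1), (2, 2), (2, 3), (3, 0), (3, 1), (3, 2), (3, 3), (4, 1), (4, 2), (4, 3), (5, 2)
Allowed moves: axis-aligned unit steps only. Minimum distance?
4
(one shortest path: (0, 5) → (1, 5) → (2, 5) → (3, 5) → (3, 4))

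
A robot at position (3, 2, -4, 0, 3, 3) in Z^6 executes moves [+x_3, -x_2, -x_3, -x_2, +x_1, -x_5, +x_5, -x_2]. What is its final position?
(4, -1, -4, 0, 3, 3)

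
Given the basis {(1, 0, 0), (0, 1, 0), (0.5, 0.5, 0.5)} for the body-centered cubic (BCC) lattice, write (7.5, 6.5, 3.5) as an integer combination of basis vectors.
4b₁ + 3b₂ + 7b₃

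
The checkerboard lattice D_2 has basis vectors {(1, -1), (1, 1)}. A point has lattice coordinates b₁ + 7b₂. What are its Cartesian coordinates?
(8, 6)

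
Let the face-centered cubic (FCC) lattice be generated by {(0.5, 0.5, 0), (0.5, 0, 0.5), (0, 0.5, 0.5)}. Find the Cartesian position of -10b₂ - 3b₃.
(-5, -1.5, -6.5)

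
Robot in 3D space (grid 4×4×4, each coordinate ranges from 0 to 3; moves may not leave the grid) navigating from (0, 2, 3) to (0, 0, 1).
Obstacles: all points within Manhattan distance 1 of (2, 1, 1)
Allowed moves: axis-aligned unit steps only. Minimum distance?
4
(one shortest path: (0, 2, 3) → (0, 1, 3) → (0, 0, 3) → (0, 0, 2) → (0, 0, 1))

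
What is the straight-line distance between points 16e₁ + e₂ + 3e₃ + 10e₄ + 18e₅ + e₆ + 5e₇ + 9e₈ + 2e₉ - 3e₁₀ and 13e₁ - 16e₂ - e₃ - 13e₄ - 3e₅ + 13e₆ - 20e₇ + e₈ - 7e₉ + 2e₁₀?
47.1487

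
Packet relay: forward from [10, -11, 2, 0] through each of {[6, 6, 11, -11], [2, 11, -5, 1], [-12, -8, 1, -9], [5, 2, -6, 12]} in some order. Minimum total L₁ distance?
140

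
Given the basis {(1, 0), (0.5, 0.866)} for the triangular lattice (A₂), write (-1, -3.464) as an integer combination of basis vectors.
b₁ - 4b₂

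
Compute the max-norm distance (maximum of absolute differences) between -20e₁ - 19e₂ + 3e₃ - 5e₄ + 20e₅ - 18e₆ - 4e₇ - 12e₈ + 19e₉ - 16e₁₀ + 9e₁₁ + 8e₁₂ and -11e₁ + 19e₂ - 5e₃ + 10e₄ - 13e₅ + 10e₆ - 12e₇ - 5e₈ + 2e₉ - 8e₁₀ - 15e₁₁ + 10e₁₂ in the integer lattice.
38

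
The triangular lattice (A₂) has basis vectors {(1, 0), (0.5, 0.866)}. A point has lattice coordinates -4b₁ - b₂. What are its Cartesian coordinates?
(-4.5, -0.866)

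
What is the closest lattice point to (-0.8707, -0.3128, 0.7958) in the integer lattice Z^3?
(-1, 0, 1)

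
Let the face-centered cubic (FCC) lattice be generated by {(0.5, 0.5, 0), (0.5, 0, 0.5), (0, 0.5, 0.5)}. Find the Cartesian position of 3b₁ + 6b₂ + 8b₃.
(4.5, 5.5, 7)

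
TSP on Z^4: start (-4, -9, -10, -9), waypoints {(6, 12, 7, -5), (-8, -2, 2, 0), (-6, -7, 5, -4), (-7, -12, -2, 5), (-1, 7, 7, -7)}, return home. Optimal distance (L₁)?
148
(one optimal route: (-4, -9, -10, -9) → (-6, -7, 5, -4) → (6, 12, 7, -5) → (-1, 7, 7, -7) → (-8, -2, 2, 0) → (-7, -12, -2, 5) → (-4, -9, -10, -9))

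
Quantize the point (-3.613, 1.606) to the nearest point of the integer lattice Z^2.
(-4, 2)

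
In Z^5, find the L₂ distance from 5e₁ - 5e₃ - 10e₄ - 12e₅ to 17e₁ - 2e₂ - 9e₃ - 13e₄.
17.8045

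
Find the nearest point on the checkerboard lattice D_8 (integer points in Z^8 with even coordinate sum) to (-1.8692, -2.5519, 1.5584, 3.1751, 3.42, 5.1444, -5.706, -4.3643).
(-2, -3, 2, 3, 3, 5, -6, -4)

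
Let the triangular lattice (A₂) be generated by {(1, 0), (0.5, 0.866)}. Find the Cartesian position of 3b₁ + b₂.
(3.5, 0.866)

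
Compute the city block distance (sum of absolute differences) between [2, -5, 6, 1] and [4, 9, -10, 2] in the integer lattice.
33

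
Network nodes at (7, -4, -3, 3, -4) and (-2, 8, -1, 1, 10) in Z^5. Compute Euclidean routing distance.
20.7123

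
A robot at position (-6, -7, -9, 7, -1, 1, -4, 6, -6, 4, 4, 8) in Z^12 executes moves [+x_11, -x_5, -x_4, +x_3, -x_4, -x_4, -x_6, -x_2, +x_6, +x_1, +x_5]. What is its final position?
(-5, -8, -8, 4, -1, 1, -4, 6, -6, 4, 5, 8)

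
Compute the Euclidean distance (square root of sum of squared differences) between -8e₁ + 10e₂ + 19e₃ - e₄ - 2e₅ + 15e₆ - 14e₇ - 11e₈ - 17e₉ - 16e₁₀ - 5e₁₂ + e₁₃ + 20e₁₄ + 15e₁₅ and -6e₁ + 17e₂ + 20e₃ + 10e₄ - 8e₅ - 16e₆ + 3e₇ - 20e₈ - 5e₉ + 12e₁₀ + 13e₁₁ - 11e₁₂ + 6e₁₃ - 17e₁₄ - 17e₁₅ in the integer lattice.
71.3653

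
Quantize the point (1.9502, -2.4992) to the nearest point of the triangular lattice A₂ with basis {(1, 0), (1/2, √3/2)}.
(1.5, -2.598)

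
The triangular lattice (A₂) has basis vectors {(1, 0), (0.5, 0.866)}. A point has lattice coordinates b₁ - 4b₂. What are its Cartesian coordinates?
(-1, -3.464)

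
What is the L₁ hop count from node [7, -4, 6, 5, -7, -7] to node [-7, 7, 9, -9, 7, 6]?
69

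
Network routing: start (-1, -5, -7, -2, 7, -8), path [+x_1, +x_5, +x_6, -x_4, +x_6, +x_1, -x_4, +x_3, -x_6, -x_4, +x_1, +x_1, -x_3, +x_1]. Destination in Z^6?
(4, -5, -7, -5, 8, -7)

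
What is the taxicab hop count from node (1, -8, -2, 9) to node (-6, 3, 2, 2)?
29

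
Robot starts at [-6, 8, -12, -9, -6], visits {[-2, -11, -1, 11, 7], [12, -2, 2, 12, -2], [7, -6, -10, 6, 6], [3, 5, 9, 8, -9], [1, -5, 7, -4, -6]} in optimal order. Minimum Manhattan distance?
171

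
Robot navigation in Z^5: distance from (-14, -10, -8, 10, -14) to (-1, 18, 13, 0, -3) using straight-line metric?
40.1871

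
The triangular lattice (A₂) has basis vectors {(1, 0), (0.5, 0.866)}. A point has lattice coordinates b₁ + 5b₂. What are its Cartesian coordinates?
(3.5, 4.33)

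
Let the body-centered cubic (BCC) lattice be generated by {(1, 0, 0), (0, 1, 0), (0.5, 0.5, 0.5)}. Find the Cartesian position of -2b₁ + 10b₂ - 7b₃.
(-5.5, 6.5, -3.5)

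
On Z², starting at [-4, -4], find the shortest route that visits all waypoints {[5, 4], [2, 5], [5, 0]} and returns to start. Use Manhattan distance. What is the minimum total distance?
36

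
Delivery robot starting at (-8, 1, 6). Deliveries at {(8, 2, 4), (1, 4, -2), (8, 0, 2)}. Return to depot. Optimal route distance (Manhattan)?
58
(one optimal route: (-8, 1, 6) → (8, 2, 4) → (8, 0, 2) → (1, 4, -2) → (-8, 1, 6))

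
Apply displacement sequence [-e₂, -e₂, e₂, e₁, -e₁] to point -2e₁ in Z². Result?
(-2, -1)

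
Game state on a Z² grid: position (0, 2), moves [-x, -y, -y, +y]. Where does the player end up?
(-1, 1)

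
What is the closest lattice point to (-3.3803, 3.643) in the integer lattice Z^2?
(-3, 4)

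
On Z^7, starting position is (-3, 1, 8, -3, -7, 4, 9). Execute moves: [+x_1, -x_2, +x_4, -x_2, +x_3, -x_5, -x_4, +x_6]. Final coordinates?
(-2, -1, 9, -3, -8, 5, 9)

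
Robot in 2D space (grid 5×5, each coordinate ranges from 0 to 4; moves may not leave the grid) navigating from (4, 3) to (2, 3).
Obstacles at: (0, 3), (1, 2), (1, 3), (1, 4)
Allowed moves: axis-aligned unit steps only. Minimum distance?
2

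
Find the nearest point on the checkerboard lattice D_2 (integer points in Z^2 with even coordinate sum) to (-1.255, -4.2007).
(-2, -4)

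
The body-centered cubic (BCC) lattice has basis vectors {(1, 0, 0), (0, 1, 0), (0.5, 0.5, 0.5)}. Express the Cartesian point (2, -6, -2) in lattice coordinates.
4b₁ - 4b₂ - 4b₃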